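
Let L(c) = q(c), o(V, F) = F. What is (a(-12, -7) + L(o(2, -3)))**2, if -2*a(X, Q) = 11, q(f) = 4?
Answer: 9/4 ≈ 2.2500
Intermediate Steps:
a(X, Q) = -11/2 (a(X, Q) = -1/2*11 = -11/2)
L(c) = 4
(a(-12, -7) + L(o(2, -3)))**2 = (-11/2 + 4)**2 = (-3/2)**2 = 9/4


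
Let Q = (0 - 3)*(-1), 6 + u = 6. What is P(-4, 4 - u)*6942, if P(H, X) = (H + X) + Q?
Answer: 20826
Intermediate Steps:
u = 0 (u = -6 + 6 = 0)
Q = 3 (Q = -3*(-1) = 3)
P(H, X) = 3 + H + X (P(H, X) = (H + X) + 3 = 3 + H + X)
P(-4, 4 - u)*6942 = (3 - 4 + (4 - 1*0))*6942 = (3 - 4 + (4 + 0))*6942 = (3 - 4 + 4)*6942 = 3*6942 = 20826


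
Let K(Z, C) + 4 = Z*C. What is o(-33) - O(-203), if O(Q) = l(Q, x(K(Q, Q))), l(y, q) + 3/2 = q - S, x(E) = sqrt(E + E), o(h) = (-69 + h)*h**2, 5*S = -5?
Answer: -222155/2 - sqrt(82410) ≈ -1.1136e+5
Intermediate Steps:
S = -1 (S = (1/5)*(-5) = -1)
K(Z, C) = -4 + C*Z (K(Z, C) = -4 + Z*C = -4 + C*Z)
o(h) = h**2*(-69 + h)
x(E) = sqrt(2)*sqrt(E) (x(E) = sqrt(2*E) = sqrt(2)*sqrt(E))
l(y, q) = -1/2 + q (l(y, q) = -3/2 + (q - 1*(-1)) = -3/2 + (q + 1) = -3/2 + (1 + q) = -1/2 + q)
O(Q) = -1/2 + sqrt(2)*sqrt(-4 + Q**2) (O(Q) = -1/2 + sqrt(2)*sqrt(-4 + Q*Q) = -1/2 + sqrt(2)*sqrt(-4 + Q**2))
o(-33) - O(-203) = (-33)**2*(-69 - 33) - (-1/2 + sqrt(-8 + 2*(-203)**2)) = 1089*(-102) - (-1/2 + sqrt(-8 + 2*41209)) = -111078 - (-1/2 + sqrt(-8 + 82418)) = -111078 - (-1/2 + sqrt(82410)) = -111078 + (1/2 - sqrt(82410)) = -222155/2 - sqrt(82410)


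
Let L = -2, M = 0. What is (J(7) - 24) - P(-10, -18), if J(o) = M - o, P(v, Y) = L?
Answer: -29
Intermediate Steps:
P(v, Y) = -2
J(o) = -o (J(o) = 0 - o = -o)
(J(7) - 24) - P(-10, -18) = (-1*7 - 24) - 1*(-2) = (-7 - 24) + 2 = -31 + 2 = -29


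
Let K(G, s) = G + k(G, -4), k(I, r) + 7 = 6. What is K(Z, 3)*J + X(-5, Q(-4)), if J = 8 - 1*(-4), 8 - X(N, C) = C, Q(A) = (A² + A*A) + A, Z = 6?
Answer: 40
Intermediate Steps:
Q(A) = A + 2*A² (Q(A) = (A² + A²) + A = 2*A² + A = A + 2*A²)
k(I, r) = -1 (k(I, r) = -7 + 6 = -1)
X(N, C) = 8 - C
K(G, s) = -1 + G (K(G, s) = G - 1 = -1 + G)
J = 12 (J = 8 + 4 = 12)
K(Z, 3)*J + X(-5, Q(-4)) = (-1 + 6)*12 + (8 - (-4)*(1 + 2*(-4))) = 5*12 + (8 - (-4)*(1 - 8)) = 60 + (8 - (-4)*(-7)) = 60 + (8 - 1*28) = 60 + (8 - 28) = 60 - 20 = 40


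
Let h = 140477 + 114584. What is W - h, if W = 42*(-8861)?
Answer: -627223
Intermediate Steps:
W = -372162
h = 255061
W - h = -372162 - 1*255061 = -372162 - 255061 = -627223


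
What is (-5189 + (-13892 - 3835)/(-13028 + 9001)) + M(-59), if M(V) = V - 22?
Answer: -21204563/4027 ≈ -5265.6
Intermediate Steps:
M(V) = -22 + V
(-5189 + (-13892 - 3835)/(-13028 + 9001)) + M(-59) = (-5189 + (-13892 - 3835)/(-13028 + 9001)) + (-22 - 59) = (-5189 - 17727/(-4027)) - 81 = (-5189 - 17727*(-1/4027)) - 81 = (-5189 + 17727/4027) - 81 = -20878376/4027 - 81 = -21204563/4027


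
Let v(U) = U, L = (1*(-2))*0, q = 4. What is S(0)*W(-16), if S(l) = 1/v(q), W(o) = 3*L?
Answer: 0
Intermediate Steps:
L = 0 (L = -2*0 = 0)
W(o) = 0 (W(o) = 3*0 = 0)
S(l) = ¼ (S(l) = 1/4 = ¼)
S(0)*W(-16) = (¼)*0 = 0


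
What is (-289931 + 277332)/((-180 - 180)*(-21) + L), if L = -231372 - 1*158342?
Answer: 12599/382154 ≈ 0.032968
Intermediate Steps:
L = -389714 (L = -231372 - 158342 = -389714)
(-289931 + 277332)/((-180 - 180)*(-21) + L) = (-289931 + 277332)/((-180 - 180)*(-21) - 389714) = -12599/(-360*(-21) - 389714) = -12599/(7560 - 389714) = -12599/(-382154) = -12599*(-1/382154) = 12599/382154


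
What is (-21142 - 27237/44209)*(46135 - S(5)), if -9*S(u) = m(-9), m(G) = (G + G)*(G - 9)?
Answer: -43155752749465/44209 ≈ -9.7618e+8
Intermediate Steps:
m(G) = 2*G*(-9 + G) (m(G) = (2*G)*(-9 + G) = 2*G*(-9 + G))
S(u) = -36 (S(u) = -2*(-9)*(-9 - 9)/9 = -2*(-9)*(-18)/9 = -⅑*324 = -36)
(-21142 - 27237/44209)*(46135 - S(5)) = (-21142 - 27237/44209)*(46135 - 1*(-36)) = (-21142 - 27237*1/44209)*(46135 + 36) = (-21142 - 27237/44209)*46171 = -934693915/44209*46171 = -43155752749465/44209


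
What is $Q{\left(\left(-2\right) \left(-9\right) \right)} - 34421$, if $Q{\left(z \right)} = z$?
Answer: $-34403$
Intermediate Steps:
$Q{\left(\left(-2\right) \left(-9\right) \right)} - 34421 = \left(-2\right) \left(-9\right) - 34421 = 18 - 34421 = -34403$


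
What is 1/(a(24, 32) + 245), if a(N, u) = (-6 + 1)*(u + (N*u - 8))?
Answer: -1/3715 ≈ -0.00026918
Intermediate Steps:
a(N, u) = 40 - 5*u - 5*N*u (a(N, u) = -5*(u + (-8 + N*u)) = -5*(-8 + u + N*u) = 40 - 5*u - 5*N*u)
1/(a(24, 32) + 245) = 1/((40 - 5*32 - 5*24*32) + 245) = 1/((40 - 160 - 3840) + 245) = 1/(-3960 + 245) = 1/(-3715) = -1/3715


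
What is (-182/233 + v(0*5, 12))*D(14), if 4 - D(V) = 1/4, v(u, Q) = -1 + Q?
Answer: 35715/932 ≈ 38.321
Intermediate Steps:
D(V) = 15/4 (D(V) = 4 - 1/4 = 15/4)
(-182/233 + v(0*5, 12))*D(14) = (-182/233 + (-1 + 12))*(15/4) = (-182*1/233 + 11)*(15/4) = (-182/233 + 11)*(15/4) = (2381/233)*(15/4) = 35715/932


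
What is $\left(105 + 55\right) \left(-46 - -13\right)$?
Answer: $-5280$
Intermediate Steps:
$\left(105 + 55\right) \left(-46 - -13\right) = 160 \left(-46 + 13\right) = 160 \left(-33\right) = -5280$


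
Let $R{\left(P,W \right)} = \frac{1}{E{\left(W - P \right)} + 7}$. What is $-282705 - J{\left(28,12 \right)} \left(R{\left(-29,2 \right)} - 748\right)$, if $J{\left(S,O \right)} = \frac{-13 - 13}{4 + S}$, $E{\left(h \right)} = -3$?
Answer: $- \frac{18132003}{64} \approx -2.8331 \cdot 10^{5}$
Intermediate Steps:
$R{\left(P,W \right)} = \frac{1}{4}$ ($R{\left(P,W \right)} = \frac{1}{-3 + 7} = \frac{1}{4}$)
$J{\left(S,O \right)} = - \frac{26}{4 + S}$
$-282705 - J{\left(28,12 \right)} \left(R{\left(-29,2 \right)} - 748\right) = -282705 - - \frac{26}{4 + 28} \left(\frac{1}{4} - 748\right) = -282705 - - \frac{26}{32} \left(- \frac{2991}{4}\right) = -282705 - \left(-26\right) \frac{1}{32} \left(- \frac{2991}{4}\right) = -282705 - \left(- \frac{13}{16}\right) \left(- \frac{2991}{4}\right) = -282705 - \frac{38883}{64} = - \frac{18132003}{64}$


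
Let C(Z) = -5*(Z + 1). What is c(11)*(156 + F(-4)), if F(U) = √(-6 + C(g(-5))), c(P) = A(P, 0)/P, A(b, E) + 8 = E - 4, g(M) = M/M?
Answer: -1872/11 - 48*I/11 ≈ -170.18 - 4.3636*I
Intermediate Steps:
g(M) = 1
A(b, E) = -12 + E (A(b, E) = -8 + (E - 4) = -8 + (-4 + E) = -12 + E)
c(P) = -12/P (c(P) = (-12 + 0)/P = -12/P)
C(Z) = -5 - 5*Z (C(Z) = -5*(1 + Z) = -5 - 5*Z)
F(U) = 4*I (F(U) = √(-6 + (-5 - 5*1)) = √(-6 + (-5 - 5)) = √(-6 - 10) = √(-16) = 4*I)
c(11)*(156 + F(-4)) = (-12/11)*(156 + 4*I) = (-12*1/11)*(156 + 4*I) = -12*(156 + 4*I)/11 = -1872/11 - 48*I/11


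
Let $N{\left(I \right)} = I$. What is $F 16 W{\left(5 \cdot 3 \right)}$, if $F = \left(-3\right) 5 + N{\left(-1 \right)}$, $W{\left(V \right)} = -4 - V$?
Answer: $4864$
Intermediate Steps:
$F = -16$ ($F = \left(-3\right) 5 - 1 = -15 - 1 = -16$)
$F 16 W{\left(5 \cdot 3 \right)} = \left(-16\right) 16 \left(-4 - 5 \cdot 3\right) = - 256 \left(-4 - 15\right) = \left(-256\right) \left(-19\right) = 4864$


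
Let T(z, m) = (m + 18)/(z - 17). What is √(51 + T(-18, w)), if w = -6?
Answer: 3*√6895/35 ≈ 7.1174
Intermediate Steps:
T(z, m) = (18 + m)/(-17 + z)
√(51 + T(-18, w)) = √(51 + (18 - 6)/(-17 - 18)) = √(51 + 12/(-35)) = √(51 - 1/35*12) = √(51 - 12/35) = √(1773/35) = 3*√6895/35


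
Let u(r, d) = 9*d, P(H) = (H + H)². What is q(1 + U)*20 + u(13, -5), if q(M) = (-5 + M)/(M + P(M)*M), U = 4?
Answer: -45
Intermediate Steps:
P(H) = 4*H² (P(H) = (2*H)² = 4*H²)
q(M) = (-5 + M)/(M + 4*M³) (q(M) = (-5 + M)/(M + (4*M²)*M) = (-5 + M)/(M + 4*M³))
q(1 + U)*20 + u(13, -5) = ((-5 + (1 + 4))/((1 + 4) + 4*(1 + 4)³))*20 + 9*(-5) = ((-5 + 5)/(5 + 4*5³))*20 - 45 = (0/(5 + 4*125))*20 - 45 = (0/(5 + 500))*20 - 45 = (0/505)*20 - 45 = ((1/505)*0)*20 - 45 = 0*20 - 45 = 0 - 45 = -45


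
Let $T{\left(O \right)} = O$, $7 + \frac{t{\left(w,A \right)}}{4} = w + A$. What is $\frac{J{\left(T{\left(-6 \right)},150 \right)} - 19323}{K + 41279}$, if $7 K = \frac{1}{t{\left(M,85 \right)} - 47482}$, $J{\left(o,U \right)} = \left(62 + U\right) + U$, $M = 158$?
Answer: $- \frac{6176849126}{13447294713} \approx -0.45934$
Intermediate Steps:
$t{\left(w,A \right)} = -28 + 4 A + 4 w$ ($t{\left(w,A \right)} = -28 + 4 \left(w + A\right) = -28 + 4 \left(A + w\right) = -28 + \left(4 A + 4 w\right) = -28 + 4 A + 4 w$)
$J{\left(o,U \right)} = 62 + 2 U$
$K = - \frac{1}{325766}$ ($K = \frac{1}{7 \left(\left(-28 + 4 \cdot 85 + 4 \cdot 158\right) - 47482\right)} = \frac{1}{7 \left(\left(-28 + 340 + 632\right) - 47482\right)} = \frac{1}{7 \left(944 - 47482\right)} = \frac{1}{7 \left(-46538\right)} = \frac{1}{7} \left(- \frac{1}{46538}\right) = - \frac{1}{325766} \approx -3.0697 \cdot 10^{-6}$)
$\frac{J{\left(T{\left(-6 \right)},150 \right)} - 19323}{K + 41279} = \frac{\left(62 + 2 \cdot 150\right) - 19323}{- \frac{1}{325766} + 41279} = \frac{\left(62 + 300\right) - 19323}{\frac{13447294713}{325766}} = \left(362 - 19323\right) \frac{325766}{13447294713} = \left(-18961\right) \frac{325766}{13447294713} = - \frac{6176849126}{13447294713}$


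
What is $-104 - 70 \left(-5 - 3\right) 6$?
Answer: $3256$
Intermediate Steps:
$-104 - 70 \left(-5 - 3\right) 6 = -104 - 70 \left(\left(-8\right) 6\right) = -104 - -3360 = -104 + 3360 = 3256$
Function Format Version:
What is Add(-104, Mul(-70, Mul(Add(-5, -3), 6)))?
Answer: 3256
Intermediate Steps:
Add(-104, Mul(-70, Mul(Add(-5, -3), 6))) = Add(-104, Mul(-70, Mul(-8, 6))) = Add(-104, Mul(-70, -48)) = Add(-104, 3360) = 3256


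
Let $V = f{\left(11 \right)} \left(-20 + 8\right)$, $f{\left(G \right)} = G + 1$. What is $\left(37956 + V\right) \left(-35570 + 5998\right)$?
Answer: $-1118176464$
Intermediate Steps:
$f{\left(G \right)} = 1 + G$
$V = -144$ ($V = \left(1 + 11\right) \left(-20 + 8\right) = 12 \left(-12\right) = -144$)
$\left(37956 + V\right) \left(-35570 + 5998\right) = \left(37956 - 144\right) \left(-35570 + 5998\right) = 37812 \left(-29572\right) = -1118176464$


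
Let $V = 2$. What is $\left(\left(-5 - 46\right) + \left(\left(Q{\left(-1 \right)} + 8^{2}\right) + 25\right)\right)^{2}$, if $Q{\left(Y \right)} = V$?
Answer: $1600$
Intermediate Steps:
$Q{\left(Y \right)} = 2$
$\left(\left(-5 - 46\right) + \left(\left(Q{\left(-1 \right)} + 8^{2}\right) + 25\right)\right)^{2} = \left(\left(-5 - 46\right) + \left(\left(2 + 8^{2}\right) + 25\right)\right)^{2} = \left(\left(-5 - 46\right) + \left(\left(2 + 64\right) + 25\right)\right)^{2} = \left(-51 + \left(66 + 25\right)\right)^{2} = \left(-51 + 91\right)^{2} = 40^{2} = 1600$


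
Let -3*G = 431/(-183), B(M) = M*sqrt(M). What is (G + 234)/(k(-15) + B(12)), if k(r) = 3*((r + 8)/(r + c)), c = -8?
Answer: -20752417/167201793 + 545492104*sqrt(3)/167201793 ≈ 5.5267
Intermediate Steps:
B(M) = M**(3/2)
G = 431/549 (G = -431/(3*(-183)) = -431*(-1)/(3*183) = -1/3*(-431/183) = 431/549 ≈ 0.78506)
k(r) = 3*(8 + r)/(-8 + r) (k(r) = 3*((r + 8)/(r - 8)) = 3*((8 + r)/(-8 + r)) = 3*(8 + r)/(-8 + r))
(G + 234)/(k(-15) + B(12)) = (431/549 + 234)/(3*(8 - 15)/(-8 - 15) + 12**(3/2)) = 128897/(549*(3*(-7)/(-23) + 24*sqrt(3))) = 128897/(549*(3*(-1/23)*(-7) + 24*sqrt(3))) = 128897/(549*(21/23 + 24*sqrt(3)))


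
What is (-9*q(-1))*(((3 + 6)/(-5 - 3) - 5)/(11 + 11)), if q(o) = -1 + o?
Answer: -441/88 ≈ -5.0114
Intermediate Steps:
(-9*q(-1))*(((3 + 6)/(-5 - 3) - 5)/(11 + 11)) = (-9*(-1 - 1))*(((3 + 6)/(-5 - 3) - 5)/(11 + 11)) = (-9*(-2))*((9/(-8) - 5)/22) = 18*((9*(-⅛) - 5)*(1/22)) = 18*((-9/8 - 5)*(1/22)) = 18*(-49/8*1/22) = 18*(-49/176) = -441/88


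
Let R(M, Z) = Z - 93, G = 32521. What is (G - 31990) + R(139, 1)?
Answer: 439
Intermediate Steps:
R(M, Z) = -93 + Z
(G - 31990) + R(139, 1) = (32521 - 31990) + (-93 + 1) = 531 - 92 = 439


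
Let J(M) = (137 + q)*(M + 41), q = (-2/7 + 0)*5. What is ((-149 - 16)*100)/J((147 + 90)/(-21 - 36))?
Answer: -3135/949 ≈ -3.3035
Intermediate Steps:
q = -10/7 (q = (-2*⅐ + 0)*5 = (-2/7 + 0)*5 = -2/7*5 = -10/7 ≈ -1.4286)
J(M) = 38909/7 + 949*M/7 (J(M) = (137 - 10/7)*(M + 41) = 949*(41 + M)/7 = 38909/7 + 949*M/7)
((-149 - 16)*100)/J((147 + 90)/(-21 - 36)) = ((-149 - 16)*100)/(38909/7 + 949*((147 + 90)/(-21 - 36))/7) = (-165*100)/(38909/7 + 949*(237/(-57))/7) = -16500/(38909/7 + 949*(237*(-1/57))/7) = -16500/(38909/7 + (949/7)*(-79/19)) = -16500/(38909/7 - 74971/133) = -16500/94900/19 = -16500*19/94900 = -3135/949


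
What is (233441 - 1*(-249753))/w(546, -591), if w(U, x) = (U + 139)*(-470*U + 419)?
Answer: -483194/175497685 ≈ -0.0027533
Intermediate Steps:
w(U, x) = (139 + U)*(419 - 470*U)
(233441 - 1*(-249753))/w(546, -591) = (233441 - 1*(-249753))/(58241 - 64911*546 - 470*546²) = (233441 + 249753)/(58241 - 35441406 - 470*298116) = 483194/(58241 - 35441406 - 140114520) = 483194/(-175497685) = 483194*(-1/175497685) = -483194/175497685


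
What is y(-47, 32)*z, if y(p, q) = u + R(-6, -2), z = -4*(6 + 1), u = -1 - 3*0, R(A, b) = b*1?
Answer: 84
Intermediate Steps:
R(A, b) = b
u = -1 (u = -1 + 0 = -1)
z = -28 (z = -4*7 = -28)
y(p, q) = -3 (y(p, q) = -1 - 2 = -3)
y(-47, 32)*z = -3*(-28) = 84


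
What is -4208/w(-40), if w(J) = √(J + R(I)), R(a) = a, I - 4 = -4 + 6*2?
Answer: 2104*I*√7/7 ≈ 795.24*I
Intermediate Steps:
I = 12 (I = 4 + (-4 + 6*2) = 4 + (-4 + 12) = 4 + 8 = 12)
w(J) = √(12 + J) (w(J) = √(J + 12) = √(12 + J))
-4208/w(-40) = -4208/√(12 - 40) = -4208*(-I*√7/14) = -(-2104)*I*√7/7 = 2104*I*√7/7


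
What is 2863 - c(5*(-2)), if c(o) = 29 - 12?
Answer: 2846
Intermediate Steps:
c(o) = 17
2863 - c(5*(-2)) = 2863 - 1*17 = 2863 - 17 = 2846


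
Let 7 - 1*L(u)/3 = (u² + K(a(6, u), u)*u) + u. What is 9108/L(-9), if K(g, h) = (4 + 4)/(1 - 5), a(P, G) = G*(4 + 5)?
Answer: -3036/83 ≈ -36.578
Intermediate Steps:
a(P, G) = 9*G (a(P, G) = G*9 = 9*G)
K(g, h) = -2 (K(g, h) = 8/(-4) = 8*(-¼) = -2)
L(u) = 21 - 3*u² + 3*u (L(u) = 21 - 3*((u² - 2*u) + u) = 21 - 3*(u² - u) = 21 + (-3*u² + 3*u) = 21 - 3*u² + 3*u)
9108/L(-9) = 9108/(21 - 3*(-9)² + 3*(-9)) = 9108/(21 - 3*81 - 27) = 9108/(21 - 243 - 27) = 9108/(-249) = 9108*(-1/249) = -3036/83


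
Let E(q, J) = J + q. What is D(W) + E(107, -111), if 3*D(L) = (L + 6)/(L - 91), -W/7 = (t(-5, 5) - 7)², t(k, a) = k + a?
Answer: -4871/1302 ≈ -3.7412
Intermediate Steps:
t(k, a) = a + k
W = -343 (W = -7*((5 - 5) - 7)² = -7*(0 - 7)² = -7*(-7)² = -7*49 = -343)
D(L) = (6 + L)/(3*(-91 + L)) (D(L) = ((L + 6)/(L - 91))/3 = ((6 + L)/(-91 + L))/3 = (6 + L)/(3*(-91 + L)))
D(W) + E(107, -111) = (6 - 343)/(3*(-91 - 343)) + (-111 + 107) = (⅓)*(-337)/(-434) - 4 = (⅓)*(-1/434)*(-337) - 4 = 337/1302 - 4 = -4871/1302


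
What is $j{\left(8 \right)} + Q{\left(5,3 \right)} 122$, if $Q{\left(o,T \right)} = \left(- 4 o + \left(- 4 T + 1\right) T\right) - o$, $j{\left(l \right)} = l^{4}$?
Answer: $-2980$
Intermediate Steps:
$Q{\left(o,T \right)} = - 5 o + T \left(1 - 4 T\right)$ ($Q{\left(o,T \right)} = \left(- 4 o + \left(1 - 4 T\right) T\right) - o = \left(- 4 o + T \left(1 - 4 T\right)\right) - o = - 5 o + T \left(1 - 4 T\right)$)
$j{\left(8 \right)} + Q{\left(5,3 \right)} 122 = 8^{4} + \left(3 - 25 - 4 \cdot 3^{2}\right) 122 = 4096 + \left(3 - 25 - 36\right) 122 = 4096 - 7076 = -2980$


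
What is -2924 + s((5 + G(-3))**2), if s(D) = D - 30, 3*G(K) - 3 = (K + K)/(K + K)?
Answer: -26225/9 ≈ -2913.9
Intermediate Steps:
G(K) = 4/3 (G(K) = 1 + ((K + K)/(K + K))/3 = 1 + ((2*K)/((2*K)))/3 = 1 + ((2*K)*(1/(2*K)))/3 = 1 + (1/3)*1 = 1 + 1/3 = 4/3)
s(D) = -30 + D
-2924 + s((5 + G(-3))**2) = -2924 + (-30 + (5 + 4/3)**2) = -2924 + (-30 + (19/3)**2) = -2924 + (-30 + 361/9) = -2924 + 91/9 = -26225/9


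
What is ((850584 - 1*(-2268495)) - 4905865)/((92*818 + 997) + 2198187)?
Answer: -893393/1137220 ≈ -0.78559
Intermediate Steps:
((850584 - 1*(-2268495)) - 4905865)/((92*818 + 997) + 2198187) = ((850584 + 2268495) - 4905865)/((75256 + 997) + 2198187) = (3119079 - 4905865)/(76253 + 2198187) = -1786786/2274440 = -1786786*1/2274440 = -893393/1137220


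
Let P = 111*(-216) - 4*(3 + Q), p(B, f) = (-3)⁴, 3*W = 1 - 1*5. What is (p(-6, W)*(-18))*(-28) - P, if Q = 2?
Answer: 64820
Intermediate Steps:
W = -4/3 (W = (1 - 1*5)/3 = (1 - 5)/3 = (⅓)*(-4) = -4/3 ≈ -1.3333)
p(B, f) = 81
P = -23996 (P = 111*(-216) - 4*(3 + 2) = -23976 - 4*5 = -23976 - 20 = -23996)
(p(-6, W)*(-18))*(-28) - P = (81*(-18))*(-28) - 1*(-23996) = -1458*(-28) + 23996 = 40824 + 23996 = 64820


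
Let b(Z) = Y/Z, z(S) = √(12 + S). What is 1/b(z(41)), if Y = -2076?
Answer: -√53/2076 ≈ -0.0035068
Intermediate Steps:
b(Z) = -2076/Z
1/b(z(41)) = 1/(-2076/√(12 + 41)) = 1/(-2076*√53/53) = -√53/2076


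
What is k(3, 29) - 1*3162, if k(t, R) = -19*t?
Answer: -3219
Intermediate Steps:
k(3, 29) - 1*3162 = -19*3 - 1*3162 = -57 - 3162 = -3219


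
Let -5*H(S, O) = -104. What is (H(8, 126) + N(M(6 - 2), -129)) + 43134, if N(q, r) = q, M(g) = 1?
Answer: 215779/5 ≈ 43156.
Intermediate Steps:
H(S, O) = 104/5 (H(S, O) = -⅕*(-104) = 104/5)
(H(8, 126) + N(M(6 - 2), -129)) + 43134 = (104/5 + 1) + 43134 = 109/5 + 43134 = 215779/5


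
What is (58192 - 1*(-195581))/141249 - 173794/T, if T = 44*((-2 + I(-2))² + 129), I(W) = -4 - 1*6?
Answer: -3583317905/282780498 ≈ -12.672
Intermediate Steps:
I(W) = -10 (I(W) = -4 - 6 = -10)
T = 12012 (T = 44*((-2 - 10)² + 129) = 44*((-12)² + 129) = 44*(144 + 129) = 44*273 = 12012)
(58192 - 1*(-195581))/141249 - 173794/T = (58192 - 1*(-195581))/141249 - 173794/12012 = (58192 + 195581)*(1/141249) - 173794*1/12012 = 253773*(1/141249) - 86897/6006 = 84591/47083 - 86897/6006 = -3583317905/282780498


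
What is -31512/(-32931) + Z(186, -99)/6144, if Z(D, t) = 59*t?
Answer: 139973/22480896 ≈ 0.0062263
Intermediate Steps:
-31512/(-32931) + Z(186, -99)/6144 = -31512/(-32931) + (59*(-99))/6144 = -31512*(-1/32931) - 5841*1/6144 = 10504/10977 - 1947/2048 = 139973/22480896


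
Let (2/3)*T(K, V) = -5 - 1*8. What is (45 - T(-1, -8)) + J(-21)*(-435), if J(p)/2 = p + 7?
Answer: 24489/2 ≈ 12245.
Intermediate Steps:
T(K, V) = -39/2 (T(K, V) = 3*(-5 - 1*8)/2 = 3*(-5 - 8)/2 = (3/2)*(-13) = -39/2)
J(p) = 14 + 2*p (J(p) = 2*(p + 7) = 2*(7 + p) = 14 + 2*p)
(45 - T(-1, -8)) + J(-21)*(-435) = (45 - 1*(-39/2)) + (14 + 2*(-21))*(-435) = (45 + 39/2) + (14 - 42)*(-435) = 129/2 - 28*(-435) = 129/2 + 12180 = 24489/2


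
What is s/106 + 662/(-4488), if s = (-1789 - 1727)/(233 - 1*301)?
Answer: 40471/118932 ≈ 0.34029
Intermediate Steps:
s = 879/17 (s = -3516/(233 - 301) = -3516/(-68) = -3516*(-1/68) = 879/17 ≈ 51.706)
s/106 + 662/(-4488) = (879/17)/106 + 662/(-4488) = (879/17)*(1/106) + 662*(-1/4488) = 879/1802 - 331/2244 = 40471/118932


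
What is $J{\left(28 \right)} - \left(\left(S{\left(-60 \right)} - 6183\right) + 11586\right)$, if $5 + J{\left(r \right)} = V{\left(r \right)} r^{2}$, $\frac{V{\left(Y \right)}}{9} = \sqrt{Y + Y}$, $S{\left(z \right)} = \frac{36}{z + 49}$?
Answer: $- \frac{59452}{11} + 14112 \sqrt{14} \approx 47398.0$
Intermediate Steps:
$S{\left(z \right)} = \frac{36}{49 + z}$
$V{\left(Y \right)} = 9 \sqrt{2} \sqrt{Y}$ ($V{\left(Y \right)} = 9 \sqrt{Y + Y} = 9 \sqrt{2 Y} = 9 \sqrt{2} \sqrt{Y}$)
$J{\left(r \right)} = -5 + 9 \sqrt{2} r^{\frac{5}{2}}$ ($J{\left(r \right)} = -5 + 9 \sqrt{2} \sqrt{r} r^{2} = -5 + 9 \sqrt{2} r^{\frac{5}{2}}$)
$J{\left(28 \right)} - \left(\left(S{\left(-60 \right)} - 6183\right) + 11586\right) = \left(-5 + 9 \sqrt{2} \cdot 28^{\frac{5}{2}}\right) - \left(\left(\frac{36}{49 - 60} - 6183\right) + 11586\right) = \left(-5 + 9 \sqrt{2} \cdot 1568 \sqrt{7}\right) - \left(\left(\frac{36}{-11} - 6183\right) + 11586\right) = \left(-5 + 14112 \sqrt{14}\right) - \left(\left(36 \left(- \frac{1}{11}\right) - 6183\right) + 11586\right) = \left(-5 + 14112 \sqrt{14}\right) - \left(\left(- \frac{36}{11} - 6183\right) + 11586\right) = \left(-5 + 14112 \sqrt{14}\right) - \left(- \frac{68049}{11} + 11586\right) = \left(-5 + 14112 \sqrt{14}\right) - \frac{59397}{11} = - \frac{59452}{11} + 14112 \sqrt{14}$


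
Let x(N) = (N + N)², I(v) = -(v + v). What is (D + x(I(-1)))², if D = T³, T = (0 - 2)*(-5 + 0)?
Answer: 1032256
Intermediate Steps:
I(v) = -2*v
T = 10 (T = -2*(-5) = 10)
x(N) = 4*N² (x(N) = (2*N)² = 4*N²)
D = 1000 (D = 10³ = 1000)
(D + x(I(-1)))² = (1000 + 4*(-2*(-1))²)² = (1000 + 4*2²)² = (1000 + 4*4)² = (1000 + 16)² = 1016² = 1032256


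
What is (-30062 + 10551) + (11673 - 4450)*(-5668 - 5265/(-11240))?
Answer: -92069293981/2248 ≈ -4.0956e+7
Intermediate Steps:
(-30062 + 10551) + (11673 - 4450)*(-5668 - 5265/(-11240)) = -19511 + 7223*(-5668 - 5265*(-1/11240)) = -19511 + 7223*(-5668 + 1053/2248) = -19511 + 7223*(-12740611/2248) = -19511 - 92025433253/2248 = -92069293981/2248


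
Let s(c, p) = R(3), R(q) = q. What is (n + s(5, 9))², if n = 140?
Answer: 20449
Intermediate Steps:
s(c, p) = 3
(n + s(5, 9))² = (140 + 3)² = 143² = 20449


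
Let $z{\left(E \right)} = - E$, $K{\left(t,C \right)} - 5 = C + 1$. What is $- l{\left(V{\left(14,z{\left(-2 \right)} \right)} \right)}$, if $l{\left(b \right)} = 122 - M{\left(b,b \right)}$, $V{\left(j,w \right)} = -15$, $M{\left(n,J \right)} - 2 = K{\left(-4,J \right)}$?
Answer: $-129$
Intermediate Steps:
$K{\left(t,C \right)} = 6 + C$ ($K{\left(t,C \right)} = 5 + \left(C + 1\right) = 5 + \left(1 + C\right) = 6 + C$)
$M{\left(n,J \right)} = 8 + J$ ($M{\left(n,J \right)} = 2 + \left(6 + J\right) = 8 + J$)
$l{\left(b \right)} = 114 - b$ ($l{\left(b \right)} = 122 - \left(8 + b\right) = 114 - b$)
$- l{\left(V{\left(14,z{\left(-2 \right)} \right)} \right)} = - (114 - -15) = - (114 + 15) = \left(-1\right) 129 = -129$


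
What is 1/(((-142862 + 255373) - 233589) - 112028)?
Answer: -1/233106 ≈ -4.2899e-6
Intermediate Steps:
1/(((-142862 + 255373) - 233589) - 112028) = 1/((112511 - 233589) - 112028) = 1/(-121078 - 112028) = 1/(-233106) = -1/233106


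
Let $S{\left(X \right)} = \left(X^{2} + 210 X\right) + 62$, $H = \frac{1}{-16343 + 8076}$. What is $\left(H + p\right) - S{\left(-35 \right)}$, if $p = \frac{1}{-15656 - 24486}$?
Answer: $\frac{2012030232173}{331853914} \approx 6063.0$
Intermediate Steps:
$p = - \frac{1}{40142}$ ($p = \frac{1}{-40142} = - \frac{1}{40142} \approx -2.4912 \cdot 10^{-5}$)
$H = - \frac{1}{8267}$ ($H = \frac{1}{-8267} = - \frac{1}{8267} \approx -0.00012096$)
$S{\left(X \right)} = 62 + X^{2} + 210 X$
$\left(H + p\right) - S{\left(-35 \right)} = \left(- \frac{1}{8267} - \frac{1}{40142}\right) - \left(62 + \left(-35\right)^{2} + 210 \left(-35\right)\right) = - \frac{48409}{331853914} - \left(62 + 1225 - 7350\right) = - \frac{48409}{331853914} - -6063 = - \frac{48409}{331853914} + 6063 = \frac{2012030232173}{331853914}$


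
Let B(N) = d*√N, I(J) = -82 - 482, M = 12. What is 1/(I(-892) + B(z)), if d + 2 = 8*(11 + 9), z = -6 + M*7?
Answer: 47/135758 + 79*√78/814548 ≈ 0.0012028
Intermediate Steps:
z = 78 (z = -6 + 12*7 = -6 + 84 = 78)
I(J) = -564
d = 158 (d = -2 + 8*(11 + 9) = -2 + 8*20 = -2 + 160 = 158)
B(N) = 158*√N
1/(I(-892) + B(z)) = 1/(-564 + 158*√78)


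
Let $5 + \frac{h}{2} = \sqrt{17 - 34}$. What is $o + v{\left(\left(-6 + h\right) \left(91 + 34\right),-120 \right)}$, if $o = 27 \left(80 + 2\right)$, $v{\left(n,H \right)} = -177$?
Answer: $2037$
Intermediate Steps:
$h = -10 + 2 i \sqrt{17}$ ($h = -10 + 2 \sqrt{17 - 34} = -10 + 2 \sqrt{-17} = -10 + 2 i \sqrt{17} \approx -10.0 + 8.2462 i$)
$o = 2214$ ($o = 27 \cdot 82 = 2214$)
$o + v{\left(\left(-6 + h\right) \left(91 + 34\right),-120 \right)} = 2214 - 177 = 2037$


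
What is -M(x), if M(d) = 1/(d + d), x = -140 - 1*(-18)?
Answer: 1/244 ≈ 0.0040984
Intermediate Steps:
x = -122 (x = -140 + 18 = -122)
M(d) = 1/(2*d)
-M(x) = -1/(2*(-122)) = -(-1)/(2*122) = -1*(-1/244) = 1/244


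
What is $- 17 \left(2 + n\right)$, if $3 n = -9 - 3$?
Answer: $34$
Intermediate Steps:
$n = -4$ ($n = \frac{-9 - 3}{3} = \frac{1}{3} \left(-12\right) = -4$)
$- 17 \left(2 + n\right) = - 17 \left(2 - 4\right) = \left(-17\right) \left(-2\right) = 34$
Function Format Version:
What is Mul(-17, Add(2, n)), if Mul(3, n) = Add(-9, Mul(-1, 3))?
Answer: 34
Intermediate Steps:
n = -4 (n = Mul(Rational(1, 3), Add(-9, Mul(-1, 3))) = Mul(Rational(1, 3), Add(-9, -3)) = Mul(Rational(1, 3), -12) = -4)
Mul(-17, Add(2, n)) = Mul(-17, Add(2, -4)) = Mul(-17, -2) = 34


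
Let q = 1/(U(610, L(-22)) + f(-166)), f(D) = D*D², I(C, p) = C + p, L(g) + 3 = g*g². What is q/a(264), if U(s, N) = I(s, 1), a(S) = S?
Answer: -1/1207452840 ≈ -8.2819e-10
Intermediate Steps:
L(g) = -3 + g³ (L(g) = -3 + g*g² = -3 + g³)
f(D) = D³
U(s, N) = 1 + s (U(s, N) = s + 1 = 1 + s)
q = -1/4573685 (q = 1/((1 + 610) + (-166)³) = 1/(611 - 4574296) = 1/(-4573685) = -1/4573685 ≈ -2.1864e-7)
q/a(264) = -1/4573685/264 = -1/4573685*1/264 = -1/1207452840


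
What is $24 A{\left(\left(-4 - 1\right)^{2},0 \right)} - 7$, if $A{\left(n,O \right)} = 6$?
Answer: $137$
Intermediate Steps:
$24 A{\left(\left(-4 - 1\right)^{2},0 \right)} - 7 = 24 \cdot 6 - 7 = 144 - 7 = 137$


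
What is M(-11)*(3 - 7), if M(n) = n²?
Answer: -484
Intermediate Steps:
M(-11)*(3 - 7) = (-11)²*(3 - 7) = 121*(-4) = -484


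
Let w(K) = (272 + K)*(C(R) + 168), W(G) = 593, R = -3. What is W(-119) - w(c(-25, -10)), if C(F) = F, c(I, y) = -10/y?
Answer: -44452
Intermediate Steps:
w(K) = 44880 + 165*K (w(K) = (272 + K)*(-3 + 168) = (272 + K)*165 = 44880 + 165*K)
W(-119) - w(c(-25, -10)) = 593 - (44880 + 165*(-10/(-10))) = 593 - (44880 + 165*(-10*(-⅒))) = 593 - (44880 + 165*1) = 593 - (44880 + 165) = 593 - 1*45045 = 593 - 45045 = -44452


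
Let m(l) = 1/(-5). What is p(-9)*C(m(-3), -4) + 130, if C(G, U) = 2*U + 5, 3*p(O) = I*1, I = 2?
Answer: 128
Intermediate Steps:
m(l) = -⅕
p(O) = ⅔ (p(O) = (2*1)/3 = (⅓)*2 = ⅔)
C(G, U) = 5 + 2*U
p(-9)*C(m(-3), -4) + 130 = 2*(5 + 2*(-4))/3 + 130 = 2*(5 - 8)/3 + 130 = (⅔)*(-3) + 130 = -2 + 130 = 128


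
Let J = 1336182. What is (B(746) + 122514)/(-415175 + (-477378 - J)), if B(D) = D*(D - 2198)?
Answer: 960678/2228735 ≈ 0.43104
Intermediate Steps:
B(D) = D*(-2198 + D)
(B(746) + 122514)/(-415175 + (-477378 - J)) = (746*(-2198 + 746) + 122514)/(-415175 + (-477378 - 1*1336182)) = (746*(-1452) + 122514)/(-415175 + (-477378 - 1336182)) = (-1083192 + 122514)/(-415175 - 1813560) = -960678/(-2228735) = -960678*(-1/2228735) = 960678/2228735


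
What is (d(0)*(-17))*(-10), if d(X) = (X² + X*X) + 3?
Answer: 510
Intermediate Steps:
d(X) = 3 + 2*X² (d(X) = (X² + X²) + 3 = 2*X² + 3 = 3 + 2*X²)
(d(0)*(-17))*(-10) = ((3 + 2*0²)*(-17))*(-10) = ((3 + 2*0)*(-17))*(-10) = ((3 + 0)*(-17))*(-10) = (3*(-17))*(-10) = -51*(-10) = 510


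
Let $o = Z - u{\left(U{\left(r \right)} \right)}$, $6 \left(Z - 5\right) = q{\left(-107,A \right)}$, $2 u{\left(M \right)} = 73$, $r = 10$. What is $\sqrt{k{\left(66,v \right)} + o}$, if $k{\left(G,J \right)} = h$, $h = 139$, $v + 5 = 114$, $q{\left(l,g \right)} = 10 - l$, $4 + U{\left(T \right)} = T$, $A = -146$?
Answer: $\sqrt{127} \approx 11.269$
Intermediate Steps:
$U{\left(T \right)} = -4 + T$
$v = 109$ ($v = -5 + 114 = 109$)
$u{\left(M \right)} = \frac{73}{2}$ ($u{\left(M \right)} = \frac{1}{2} \cdot 73 = \frac{73}{2}$)
$Z = \frac{49}{2}$ ($Z = 5 + \frac{10 - -107}{6} = 5 + \frac{10 + 107}{6} = 5 + \frac{1}{6} \cdot 117 = 5 + \frac{39}{2} = \frac{49}{2} \approx 24.5$)
$o = -12$ ($o = \frac{49}{2} - \frac{73}{2} = -12$)
$k{\left(G,J \right)} = 139$
$\sqrt{k{\left(66,v \right)} + o} = \sqrt{139 - 12} = \sqrt{127}$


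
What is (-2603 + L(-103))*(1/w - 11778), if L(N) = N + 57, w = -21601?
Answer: 673949517771/21601 ≈ 3.1200e+7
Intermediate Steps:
L(N) = 57 + N
(-2603 + L(-103))*(1/w - 11778) = (-2603 + (57 - 103))*(1/(-21601) - 11778) = (-2603 - 46)*(-1/21601 - 11778) = -2649*(-254416579/21601) = 673949517771/21601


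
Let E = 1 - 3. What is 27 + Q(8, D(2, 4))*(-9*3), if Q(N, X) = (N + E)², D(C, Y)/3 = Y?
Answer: -945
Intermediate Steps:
E = -2
D(C, Y) = 3*Y
Q(N, X) = (-2 + N)² (Q(N, X) = (N - 2)² = (-2 + N)²)
27 + Q(8, D(2, 4))*(-9*3) = 27 + (-2 + 8)²*(-9*3) = 27 + 6²*(-27) = 27 + 36*(-27) = 27 - 972 = -945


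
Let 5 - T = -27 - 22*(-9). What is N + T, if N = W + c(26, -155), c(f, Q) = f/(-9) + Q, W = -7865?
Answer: -73700/9 ≈ -8188.9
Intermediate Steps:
c(f, Q) = Q - f/9 (c(f, Q) = f*(-⅑) + Q = -f/9 + Q = Q - f/9)
T = -166 (T = 5 - (-27 - 22*(-9)) = 5 - (-27 + 198) = 5 - 1*171 = 5 - 171 = -166)
N = -72206/9 (N = -7865 + (-155 - ⅑*26) = -7865 + (-155 - 26/9) = -7865 - 1421/9 = -72206/9 ≈ -8022.9)
N + T = -72206/9 - 166 = -73700/9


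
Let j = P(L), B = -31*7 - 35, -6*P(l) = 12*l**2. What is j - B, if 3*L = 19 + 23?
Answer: -140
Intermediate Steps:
L = 14 (L = (19 + 23)/3 = (1/3)*42 = 14)
P(l) = -2*l**2
B = -252 (B = -217 - 35 = -252)
j = -392 (j = -2*14**2 = -2*196 = -392)
j - B = -392 - 1*(-252) = -392 + 252 = -140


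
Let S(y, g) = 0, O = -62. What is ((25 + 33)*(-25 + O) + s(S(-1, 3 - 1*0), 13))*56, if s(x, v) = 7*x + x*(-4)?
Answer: -282576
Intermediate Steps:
s(x, v) = 3*x (s(x, v) = 7*x - 4*x = 3*x)
((25 + 33)*(-25 + O) + s(S(-1, 3 - 1*0), 13))*56 = ((25 + 33)*(-25 - 62) + 3*0)*56 = (58*(-87) + 0)*56 = (-5046 + 0)*56 = -5046*56 = -282576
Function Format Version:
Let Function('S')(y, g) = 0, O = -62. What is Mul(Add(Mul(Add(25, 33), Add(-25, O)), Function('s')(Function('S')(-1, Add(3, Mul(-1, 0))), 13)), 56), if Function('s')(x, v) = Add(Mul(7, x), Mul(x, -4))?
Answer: -282576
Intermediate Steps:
Function('s')(x, v) = Mul(3, x) (Function('s')(x, v) = Add(Mul(7, x), Mul(-4, x)) = Mul(3, x))
Mul(Add(Mul(Add(25, 33), Add(-25, O)), Function('s')(Function('S')(-1, Add(3, Mul(-1, 0))), 13)), 56) = Mul(Add(Mul(Add(25, 33), Add(-25, -62)), Mul(3, 0)), 56) = Mul(Add(Mul(58, -87), 0), 56) = Mul(Add(-5046, 0), 56) = Mul(-5046, 56) = -282576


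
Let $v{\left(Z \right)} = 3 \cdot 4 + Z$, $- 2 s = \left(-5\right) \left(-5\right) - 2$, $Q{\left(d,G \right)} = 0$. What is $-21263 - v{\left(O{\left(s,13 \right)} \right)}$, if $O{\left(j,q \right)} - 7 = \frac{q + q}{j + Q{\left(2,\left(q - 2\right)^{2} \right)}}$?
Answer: $- \frac{489434}{23} \approx -21280.0$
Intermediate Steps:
$s = - \frac{23}{2}$ ($s = - \frac{\left(-5\right) \left(-5\right) - 2}{2} = - \frac{25 - 2}{2} = \left(- \frac{1}{2}\right) 23 = - \frac{23}{2} \approx -11.5$)
$O{\left(j,q \right)} = 7 + \frac{2 q}{j}$ ($O{\left(j,q \right)} = 7 + \frac{q + q}{j + 0} = 7 + \frac{2 q}{j}$)
$v{\left(Z \right)} = 12 + Z$
$-21263 - v{\left(O{\left(s,13 \right)} \right)} = -21263 - \left(12 + \left(7 + 2 \cdot 13 \frac{1}{- \frac{23}{2}}\right)\right) = -21263 - \left(12 + \left(7 + 2 \cdot 13 \left(- \frac{2}{23}\right)\right)\right) = -21263 - \left(12 + \left(7 - \frac{52}{23}\right)\right) = -21263 - \left(12 + \frac{109}{23}\right) = -21263 - \frac{385}{23} = - \frac{489434}{23}$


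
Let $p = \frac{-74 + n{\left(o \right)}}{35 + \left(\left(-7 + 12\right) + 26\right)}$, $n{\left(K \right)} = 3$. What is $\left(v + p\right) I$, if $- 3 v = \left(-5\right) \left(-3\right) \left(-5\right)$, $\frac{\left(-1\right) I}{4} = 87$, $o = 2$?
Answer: $- \frac{91582}{11} \approx -8325.6$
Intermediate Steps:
$I = -348$ ($I = \left(-4\right) 87 = -348$)
$v = 25$ ($v = - \frac{\left(-5\right) \left(-3\right) \left(-5\right)}{3} = - \frac{15 \left(-5\right)}{3} = \left(- \frac{1}{3}\right) \left(-75\right) = 25$)
$p = - \frac{71}{66}$ ($p = \frac{-74 + 3}{35 + \left(\left(-7 + 12\right) + 26\right)} = - \frac{71}{35 + \left(5 + 26\right)} = - \frac{71}{35 + 31} = - \frac{71}{66} \approx -1.0758$)
$\left(v + p\right) I = \left(25 - \frac{71}{66}\right) \left(-348\right) = \frac{1579}{66} \left(-348\right) = - \frac{91582}{11}$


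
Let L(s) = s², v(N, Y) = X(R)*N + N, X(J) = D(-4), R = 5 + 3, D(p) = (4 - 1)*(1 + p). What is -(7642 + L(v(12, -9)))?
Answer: -16858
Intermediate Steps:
D(p) = 3 + 3*p (D(p) = 3*(1 + p) = 3 + 3*p)
R = 8
X(J) = -9 (X(J) = 3 + 3*(-4) = 3 - 12 = -9)
v(N, Y) = -8*N (v(N, Y) = -9*N + N = -8*N)
-(7642 + L(v(12, -9))) = -(7642 + (-8*12)²) = -(7642 + (-96)²) = -(7642 + 9216) = -1*16858 = -16858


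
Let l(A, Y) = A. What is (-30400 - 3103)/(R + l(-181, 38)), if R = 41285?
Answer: -33503/41104 ≈ -0.81508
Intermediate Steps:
(-30400 - 3103)/(R + l(-181, 38)) = (-30400 - 3103)/(41285 - 181) = -33503/41104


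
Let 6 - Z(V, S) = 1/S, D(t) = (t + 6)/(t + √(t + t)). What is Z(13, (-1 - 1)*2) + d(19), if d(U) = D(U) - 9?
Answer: -87/68 - 25*√38/323 ≈ -1.7565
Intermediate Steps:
D(t) = (6 + t)/(t + √2*√t) (D(t) = (6 + t)/(t + √(2*t)) = (6 + t)/(t + √2*√t))
Z(V, S) = 6 - 1/S
d(U) = -9 + (6 + U)/(U + √2*√U) (d(U) = (6 + U)/(U + √2*√U) - 9 = -9 + (6 + U)/(U + √2*√U))
Z(13, (-1 - 1)*2) + d(19) = (6 - 1/((-1 - 1)*2)) + (-9 + (6 + 19)/(19 + √2*√19)) = (6 - 1/((-2*2))) + (-9 + 25/(19 + √38)) = (6 - 1/(-4)) + (-9 + 25/(19 + √38)) = (6 - 1*(-¼)) + (-9 + 25/(19 + √38)) = (6 + ¼) + (-9 + 25/(19 + √38)) = 25/4 + (-9 + 25/(19 + √38)) = -11/4 + 25/(19 + √38)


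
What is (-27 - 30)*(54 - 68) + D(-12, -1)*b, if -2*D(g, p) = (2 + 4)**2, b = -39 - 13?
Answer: 1734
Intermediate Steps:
b = -52
D(g, p) = -18 (D(g, p) = -(2 + 4)**2/2 = -1/2*6**2 = -1/2*36 = -18)
(-27 - 30)*(54 - 68) + D(-12, -1)*b = (-27 - 30)*(54 - 68) - 18*(-52) = -57*(-14) + 936 = 798 + 936 = 1734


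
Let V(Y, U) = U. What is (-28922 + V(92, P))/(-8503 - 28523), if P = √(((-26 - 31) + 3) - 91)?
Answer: 14461/18513 - I*√145/37026 ≈ 0.78113 - 0.00032522*I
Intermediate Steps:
P = I*√145 (P = √((-57 + 3) - 91) = √(-54 - 91) = √(-145) = I*√145 ≈ 12.042*I)
(-28922 + V(92, P))/(-8503 - 28523) = (-28922 + I*√145)/(-8503 - 28523) = (-28922 + I*√145)/(-37026) = (-28922 + I*√145)*(-1/37026) = 14461/18513 - I*√145/37026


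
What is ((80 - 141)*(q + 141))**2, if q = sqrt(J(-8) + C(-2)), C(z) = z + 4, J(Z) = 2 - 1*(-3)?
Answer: 74003248 + 1049322*sqrt(7) ≈ 7.6780e+7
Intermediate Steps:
J(Z) = 5 (J(Z) = 2 + 3 = 5)
C(z) = 4 + z
q = sqrt(7) (q = sqrt(5 + (4 - 2)) = sqrt(5 + 2) = sqrt(7) ≈ 2.6458)
((80 - 141)*(q + 141))**2 = ((80 - 141)*(sqrt(7) + 141))**2 = (-61*(141 + sqrt(7)))**2 = (-8601 - 61*sqrt(7))**2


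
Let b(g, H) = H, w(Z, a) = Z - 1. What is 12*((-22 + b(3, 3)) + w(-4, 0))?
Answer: -288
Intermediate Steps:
w(Z, a) = -1 + Z
12*((-22 + b(3, 3)) + w(-4, 0)) = 12*((-22 + 3) + (-1 - 4)) = 12*(-19 - 5) = 12*(-24) = -288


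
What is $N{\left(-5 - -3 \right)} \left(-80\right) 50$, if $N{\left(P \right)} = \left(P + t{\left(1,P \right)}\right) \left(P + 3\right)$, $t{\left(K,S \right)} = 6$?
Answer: $-16000$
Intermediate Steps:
$N{\left(P \right)} = \left(3 + P\right) \left(6 + P\right)$ ($N{\left(P \right)} = \left(P + 6\right) \left(P + 3\right) = \left(6 + P\right) \left(3 + P\right) = \left(3 + P\right) \left(6 + P\right)$)
$N{\left(-5 - -3 \right)} \left(-80\right) 50 = \left(18 + \left(-5 - -3\right)^{2} + 9 \left(-5 - -3\right)\right) \left(-80\right) 50 = \left(18 + \left(-5 + 3\right)^{2} + 9 \left(-5 + 3\right)\right) \left(-80\right) 50 = \left(18 + \left(-2\right)^{2} + 9 \left(-2\right)\right) \left(-80\right) 50 = \left(18 + 4 - 18\right) \left(-80\right) 50 = 4 \left(-80\right) 50 = \left(-320\right) 50 = -16000$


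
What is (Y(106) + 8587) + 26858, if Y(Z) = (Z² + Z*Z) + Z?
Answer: 58023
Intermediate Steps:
Y(Z) = Z + 2*Z² (Y(Z) = (Z² + Z²) + Z = 2*Z² + Z = Z + 2*Z²)
(Y(106) + 8587) + 26858 = (106*(1 + 2*106) + 8587) + 26858 = (106*(1 + 212) + 8587) + 26858 = (106*213 + 8587) + 26858 = (22578 + 8587) + 26858 = 31165 + 26858 = 58023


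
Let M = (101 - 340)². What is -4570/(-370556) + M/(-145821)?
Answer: -10250063653/27017423238 ≈ -0.37939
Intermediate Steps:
M = 57121 (M = (-239)² = 57121)
-4570/(-370556) + M/(-145821) = -4570/(-370556) + 57121/(-145821) = -4570*(-1/370556) + 57121*(-1/145821) = 2285/185278 - 57121/145821 = -10250063653/27017423238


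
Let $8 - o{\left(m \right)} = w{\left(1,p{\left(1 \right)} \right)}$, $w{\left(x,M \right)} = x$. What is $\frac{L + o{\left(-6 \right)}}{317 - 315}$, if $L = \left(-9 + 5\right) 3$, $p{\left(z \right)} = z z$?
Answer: $- \frac{5}{2} \approx -2.5$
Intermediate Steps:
$p{\left(z \right)} = z^{2}$
$L = -12$ ($L = \left(-4\right) 3 = -12$)
$o{\left(m \right)} = 7$ ($o{\left(m \right)} = 8 - 1 = 7$)
$\frac{L + o{\left(-6 \right)}}{317 - 315} = \frac{-12 + 7}{317 - 315} = - \frac{5}{2}$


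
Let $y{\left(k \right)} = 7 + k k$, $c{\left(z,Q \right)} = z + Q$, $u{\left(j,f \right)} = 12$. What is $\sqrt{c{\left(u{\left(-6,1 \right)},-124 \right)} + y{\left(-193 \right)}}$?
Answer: $2 \sqrt{9286} \approx 192.73$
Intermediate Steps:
$c{\left(z,Q \right)} = Q + z$
$y{\left(k \right)} = 7 + k^{2}$
$\sqrt{c{\left(u{\left(-6,1 \right)},-124 \right)} + y{\left(-193 \right)}} = \sqrt{\left(-124 + 12\right) + \left(7 + \left(-193\right)^{2}\right)} = \sqrt{-112 + \left(7 + 37249\right)} = \sqrt{-112 + 37256} = \sqrt{37144} = 2 \sqrt{9286}$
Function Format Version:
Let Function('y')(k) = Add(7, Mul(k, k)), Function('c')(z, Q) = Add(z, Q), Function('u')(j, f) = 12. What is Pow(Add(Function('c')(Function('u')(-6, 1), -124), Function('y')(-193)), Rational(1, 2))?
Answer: Mul(2, Pow(9286, Rational(1, 2))) ≈ 192.73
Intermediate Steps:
Function('c')(z, Q) = Add(Q, z)
Function('y')(k) = Add(7, Pow(k, 2))
Pow(Add(Function('c')(Function('u')(-6, 1), -124), Function('y')(-193)), Rational(1, 2)) = Pow(Add(Add(-124, 12), Add(7, Pow(-193, 2))), Rational(1, 2)) = Pow(Add(-112, Add(7, 37249)), Rational(1, 2)) = Pow(Add(-112, 37256), Rational(1, 2)) = Pow(37144, Rational(1, 2)) = Mul(2, Pow(9286, Rational(1, 2)))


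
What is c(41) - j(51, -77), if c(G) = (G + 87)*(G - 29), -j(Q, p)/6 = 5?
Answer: 1566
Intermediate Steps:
j(Q, p) = -30 (j(Q, p) = -6*5 = -30)
c(G) = (-29 + G)*(87 + G) (c(G) = (87 + G)*(-29 + G) = (-29 + G)*(87 + G))
c(41) - j(51, -77) = (-2523 + 41² + 58*41) - 1*(-30) = (-2523 + 1681 + 2378) + 30 = 1536 + 30 = 1566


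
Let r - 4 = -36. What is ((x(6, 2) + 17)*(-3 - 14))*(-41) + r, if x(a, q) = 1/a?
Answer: 71599/6 ≈ 11933.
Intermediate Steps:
r = -32 (r = 4 - 36 = -32)
((x(6, 2) + 17)*(-3 - 14))*(-41) + r = ((1/6 + 17)*(-3 - 14))*(-41) - 32 = ((⅙ + 17)*(-17))*(-41) - 32 = ((103/6)*(-17))*(-41) - 32 = -1751/6*(-41) - 32 = 71791/6 - 32 = 71599/6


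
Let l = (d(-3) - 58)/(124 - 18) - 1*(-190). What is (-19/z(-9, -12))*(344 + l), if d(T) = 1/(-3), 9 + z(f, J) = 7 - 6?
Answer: 3223103/2544 ≈ 1266.9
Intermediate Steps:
z(f, J) = -8 (z(f, J) = -9 + (7 - 6) = -9 + 1 = -8)
d(T) = -⅓
l = 60245/318 (l = (-⅓ - 58)/(124 - 18) - 1*(-190) = -175/3/106 + 190 = -175/3*1/106 + 190 = -175/318 + 190 = 60245/318 ≈ 189.45)
(-19/z(-9, -12))*(344 + l) = (-19/(-8))*(344 + 60245/318) = -19*(-⅛)*(169637/318) = (19/8)*(169637/318) = 3223103/2544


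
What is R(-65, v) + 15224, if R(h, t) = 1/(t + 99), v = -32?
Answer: 1020009/67 ≈ 15224.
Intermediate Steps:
R(h, t) = 1/(99 + t)
R(-65, v) + 15224 = 1/(99 - 32) + 15224 = 1/67 + 15224 = 1020009/67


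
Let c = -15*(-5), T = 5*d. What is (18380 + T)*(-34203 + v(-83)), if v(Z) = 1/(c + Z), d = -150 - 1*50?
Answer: -1188900625/2 ≈ -5.9445e+8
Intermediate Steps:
d = -200 (d = -150 - 50 = -200)
T = -1000 (T = 5*(-200) = -1000)
c = 75
v(Z) = 1/(75 + Z)
(18380 + T)*(-34203 + v(-83)) = (18380 - 1000)*(-34203 + 1/(75 - 83)) = 17380*(-34203 + 1/(-8)) = 17380*(-34203 - ⅛) = 17380*(-273625/8) = -1188900625/2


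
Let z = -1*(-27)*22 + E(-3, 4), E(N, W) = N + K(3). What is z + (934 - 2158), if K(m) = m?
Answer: -630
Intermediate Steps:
E(N, W) = 3 + N (E(N, W) = N + 3 = 3 + N)
z = 594 (z = -1*(-27)*22 + (3 - 3) = 27*22 + 0 = 594 + 0 = 594)
z + (934 - 2158) = 594 + (934 - 2158) = 594 - 1224 = -630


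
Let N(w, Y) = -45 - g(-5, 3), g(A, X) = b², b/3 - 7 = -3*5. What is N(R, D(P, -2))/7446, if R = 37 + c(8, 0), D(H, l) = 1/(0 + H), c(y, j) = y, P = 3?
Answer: -207/2482 ≈ -0.083400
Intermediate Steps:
D(H, l) = 1/H
R = 45 (R = 37 + 8 = 45)
b = -24 (b = 21 + 3*(-3*5) = 21 + 3*(-15) = 21 - 45 = -24)
g(A, X) = 576 (g(A, X) = (-24)² = 576)
N(w, Y) = -621 (N(w, Y) = -45 - 1*576 = -45 - 576 = -621)
N(R, D(P, -2))/7446 = -621/7446 = -621*1/7446 = -207/2482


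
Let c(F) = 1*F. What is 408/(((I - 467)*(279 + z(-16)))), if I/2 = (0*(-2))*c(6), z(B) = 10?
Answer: -24/7939 ≈ -0.0030231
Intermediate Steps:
c(F) = F
I = 0 (I = 2*((0*(-2))*6) = 2*(0*6) = 2*0 = 0)
408/(((I - 467)*(279 + z(-16)))) = 408/(((0 - 467)*(279 + 10))) = 408/((-467*289)) = 408/(-134963) = 408*(-1/134963) = -24/7939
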